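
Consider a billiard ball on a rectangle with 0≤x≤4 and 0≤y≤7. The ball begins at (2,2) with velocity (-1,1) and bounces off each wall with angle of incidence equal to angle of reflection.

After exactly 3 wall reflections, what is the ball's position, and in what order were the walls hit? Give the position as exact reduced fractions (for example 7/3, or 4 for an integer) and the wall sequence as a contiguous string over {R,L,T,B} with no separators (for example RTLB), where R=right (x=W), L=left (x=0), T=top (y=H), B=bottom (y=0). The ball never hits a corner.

1. t=2 → L at (0,4); v=(1,1)
2. t=3 → T at (3,7); v=(1,-1)
3. t=1 → R at (4,6); v=(-1,-1)

Final position: (4,6)
Wall sequence: LTR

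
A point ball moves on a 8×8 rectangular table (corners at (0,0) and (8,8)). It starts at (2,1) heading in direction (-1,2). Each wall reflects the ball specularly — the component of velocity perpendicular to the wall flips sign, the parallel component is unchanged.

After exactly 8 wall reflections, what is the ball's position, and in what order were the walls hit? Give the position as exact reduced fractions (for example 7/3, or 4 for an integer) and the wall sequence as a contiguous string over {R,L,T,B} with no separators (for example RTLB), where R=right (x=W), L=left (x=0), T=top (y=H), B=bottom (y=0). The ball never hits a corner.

1. t=2 → L at (0,5); v=(1,2)
2. t=3/2 → T at (3/2,8); v=(1,-2)
3. t=4 → B at (11/2,0); v=(1,2)
4. t=5/2 → R at (8,5); v=(-1,2)
5. t=3/2 → T at (13/2,8); v=(-1,-2)
6. t=4 → B at (5/2,0); v=(-1,2)
7. t=5/2 → L at (0,5); v=(1,2)
8. t=3/2 → T at (3/2,8); v=(1,-2)

Final position: (3/2,8)
Wall sequence: LTBRTBLT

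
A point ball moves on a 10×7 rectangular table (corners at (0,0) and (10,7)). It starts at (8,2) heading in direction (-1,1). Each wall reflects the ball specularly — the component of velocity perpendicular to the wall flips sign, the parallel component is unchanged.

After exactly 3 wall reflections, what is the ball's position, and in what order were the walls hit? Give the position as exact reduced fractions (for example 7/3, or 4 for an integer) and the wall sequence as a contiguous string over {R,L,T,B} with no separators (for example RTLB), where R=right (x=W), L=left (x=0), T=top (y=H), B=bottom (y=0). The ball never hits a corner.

Final position: (4,0)
Wall sequence: TLB

1. t=5 → T at (3,7); v=(-1,-1)
2. t=3 → L at (0,4); v=(1,-1)
3. t=4 → B at (4,0); v=(1,1)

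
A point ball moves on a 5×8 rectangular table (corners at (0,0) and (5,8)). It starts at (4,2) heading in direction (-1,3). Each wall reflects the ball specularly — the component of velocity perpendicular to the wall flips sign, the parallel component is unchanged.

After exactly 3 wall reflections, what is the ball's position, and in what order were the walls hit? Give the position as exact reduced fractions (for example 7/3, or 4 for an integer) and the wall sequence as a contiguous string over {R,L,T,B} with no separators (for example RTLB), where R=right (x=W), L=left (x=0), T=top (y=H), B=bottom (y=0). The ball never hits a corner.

1. t=2 → T at (2,8); v=(-1,-3)
2. t=2 → L at (0,2); v=(1,-3)
3. t=2/3 → B at (2/3,0); v=(1,3)

Final position: (2/3,0)
Wall sequence: TLB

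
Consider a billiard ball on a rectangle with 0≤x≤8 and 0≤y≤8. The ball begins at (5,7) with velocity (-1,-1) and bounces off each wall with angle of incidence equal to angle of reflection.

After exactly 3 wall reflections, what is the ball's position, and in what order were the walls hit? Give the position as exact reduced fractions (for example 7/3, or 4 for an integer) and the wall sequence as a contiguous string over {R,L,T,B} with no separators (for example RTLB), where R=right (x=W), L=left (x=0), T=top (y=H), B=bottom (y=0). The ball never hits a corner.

Final position: (8,6)
Wall sequence: LBR

1. t=5 → L at (0,2); v=(1,-1)
2. t=2 → B at (2,0); v=(1,1)
3. t=6 → R at (8,6); v=(-1,1)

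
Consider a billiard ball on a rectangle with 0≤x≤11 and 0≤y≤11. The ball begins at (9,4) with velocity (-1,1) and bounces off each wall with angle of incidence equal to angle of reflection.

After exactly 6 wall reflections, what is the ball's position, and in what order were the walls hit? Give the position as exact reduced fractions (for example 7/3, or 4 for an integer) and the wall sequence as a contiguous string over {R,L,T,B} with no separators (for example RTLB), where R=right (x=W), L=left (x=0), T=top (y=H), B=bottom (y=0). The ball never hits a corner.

1. t=7 → T at (2,11); v=(-1,-1)
2. t=2 → L at (0,9); v=(1,-1)
3. t=9 → B at (9,0); v=(1,1)
4. t=2 → R at (11,2); v=(-1,1)
5. t=9 → T at (2,11); v=(-1,-1)
6. t=2 → L at (0,9); v=(1,-1)

Final position: (0,9)
Wall sequence: TLBRTL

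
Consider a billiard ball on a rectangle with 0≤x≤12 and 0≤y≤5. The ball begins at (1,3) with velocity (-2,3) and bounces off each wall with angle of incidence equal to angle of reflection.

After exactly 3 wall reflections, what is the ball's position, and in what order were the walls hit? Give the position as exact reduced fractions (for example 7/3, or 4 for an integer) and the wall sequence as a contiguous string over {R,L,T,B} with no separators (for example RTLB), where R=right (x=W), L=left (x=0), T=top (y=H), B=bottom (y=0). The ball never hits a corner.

1. t=1/2 → L at (0,9/2); v=(2,3)
2. t=1/6 → T at (1/3,5); v=(2,-3)
3. t=5/3 → B at (11/3,0); v=(2,3)

Final position: (11/3,0)
Wall sequence: LTB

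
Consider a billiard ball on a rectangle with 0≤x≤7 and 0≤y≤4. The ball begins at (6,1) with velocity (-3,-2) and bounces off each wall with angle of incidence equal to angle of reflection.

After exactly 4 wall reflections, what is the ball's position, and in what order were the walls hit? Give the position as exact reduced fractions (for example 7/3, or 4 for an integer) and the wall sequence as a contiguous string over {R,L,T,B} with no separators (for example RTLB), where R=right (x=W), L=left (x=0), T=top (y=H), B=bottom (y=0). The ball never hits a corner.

1. t=1/2 → B at (9/2,0); v=(-3,2)
2. t=3/2 → L at (0,3); v=(3,2)
3. t=1/2 → T at (3/2,4); v=(3,-2)
4. t=11/6 → R at (7,1/3); v=(-3,-2)

Final position: (7,1/3)
Wall sequence: BLTR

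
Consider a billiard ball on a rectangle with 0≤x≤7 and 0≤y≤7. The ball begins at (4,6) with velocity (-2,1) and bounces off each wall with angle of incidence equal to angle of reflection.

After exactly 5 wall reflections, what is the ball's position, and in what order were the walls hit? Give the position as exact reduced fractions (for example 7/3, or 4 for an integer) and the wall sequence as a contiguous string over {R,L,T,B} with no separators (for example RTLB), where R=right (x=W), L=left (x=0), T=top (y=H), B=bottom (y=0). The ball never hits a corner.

Final position: (0,1)
Wall sequence: TLRBL

1. t=1 → T at (2,7); v=(-2,-1)
2. t=1 → L at (0,6); v=(2,-1)
3. t=7/2 → R at (7,5/2); v=(-2,-1)
4. t=5/2 → B at (2,0); v=(-2,1)
5. t=1 → L at (0,1); v=(2,1)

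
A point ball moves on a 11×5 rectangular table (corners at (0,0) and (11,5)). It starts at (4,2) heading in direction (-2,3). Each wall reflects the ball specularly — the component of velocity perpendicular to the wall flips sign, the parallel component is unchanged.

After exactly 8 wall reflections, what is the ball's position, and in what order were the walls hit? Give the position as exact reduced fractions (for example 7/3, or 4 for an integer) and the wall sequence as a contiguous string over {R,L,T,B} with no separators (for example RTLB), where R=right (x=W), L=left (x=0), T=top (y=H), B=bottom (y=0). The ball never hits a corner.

1. t=1 → T at (2,5); v=(-2,-3)
2. t=1 → L at (0,2); v=(2,-3)
3. t=2/3 → B at (4/3,0); v=(2,3)
4. t=5/3 → T at (14/3,5); v=(2,-3)
5. t=5/3 → B at (8,0); v=(2,3)
6. t=3/2 → R at (11,9/2); v=(-2,3)
7. t=1/6 → T at (32/3,5); v=(-2,-3)
8. t=5/3 → B at (22/3,0); v=(-2,3)

Final position: (22/3,0)
Wall sequence: TLBTBRTB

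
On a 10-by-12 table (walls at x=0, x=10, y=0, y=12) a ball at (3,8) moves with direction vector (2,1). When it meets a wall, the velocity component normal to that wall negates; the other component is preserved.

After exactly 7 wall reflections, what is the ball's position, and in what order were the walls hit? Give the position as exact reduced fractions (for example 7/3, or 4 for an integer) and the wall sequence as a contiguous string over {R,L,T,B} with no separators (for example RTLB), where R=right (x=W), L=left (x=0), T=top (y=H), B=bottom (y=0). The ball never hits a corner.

Final position: (10,15/2)
Wall sequence: RTLRBLR

1. t=7/2 → R at (10,23/2); v=(-2,1)
2. t=1/2 → T at (9,12); v=(-2,-1)
3. t=9/2 → L at (0,15/2); v=(2,-1)
4. t=5 → R at (10,5/2); v=(-2,-1)
5. t=5/2 → B at (5,0); v=(-2,1)
6. t=5/2 → L at (0,5/2); v=(2,1)
7. t=5 → R at (10,15/2); v=(-2,1)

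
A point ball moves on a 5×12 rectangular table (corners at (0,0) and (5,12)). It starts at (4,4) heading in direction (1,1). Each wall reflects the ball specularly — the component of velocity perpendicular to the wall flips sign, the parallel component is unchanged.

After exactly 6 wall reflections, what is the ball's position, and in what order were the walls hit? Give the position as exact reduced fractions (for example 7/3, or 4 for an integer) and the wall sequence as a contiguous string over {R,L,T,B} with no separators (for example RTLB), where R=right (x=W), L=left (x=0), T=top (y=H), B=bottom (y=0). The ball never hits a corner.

1. t=1 → R at (5,5); v=(-1,1)
2. t=5 → L at (0,10); v=(1,1)
3. t=2 → T at (2,12); v=(1,-1)
4. t=3 → R at (5,9); v=(-1,-1)
5. t=5 → L at (0,4); v=(1,-1)
6. t=4 → B at (4,0); v=(1,1)

Final position: (4,0)
Wall sequence: RLTRLB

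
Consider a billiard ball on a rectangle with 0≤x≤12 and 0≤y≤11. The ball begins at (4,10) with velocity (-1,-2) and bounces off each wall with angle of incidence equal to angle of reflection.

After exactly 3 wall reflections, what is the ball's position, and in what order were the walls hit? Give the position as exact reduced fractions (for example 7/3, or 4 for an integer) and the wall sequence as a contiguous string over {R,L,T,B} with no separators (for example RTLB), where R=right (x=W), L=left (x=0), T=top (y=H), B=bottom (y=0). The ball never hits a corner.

Final position: (13/2,11)
Wall sequence: LBT

1. t=4 → L at (0,2); v=(1,-2)
2. t=1 → B at (1,0); v=(1,2)
3. t=11/2 → T at (13/2,11); v=(1,-2)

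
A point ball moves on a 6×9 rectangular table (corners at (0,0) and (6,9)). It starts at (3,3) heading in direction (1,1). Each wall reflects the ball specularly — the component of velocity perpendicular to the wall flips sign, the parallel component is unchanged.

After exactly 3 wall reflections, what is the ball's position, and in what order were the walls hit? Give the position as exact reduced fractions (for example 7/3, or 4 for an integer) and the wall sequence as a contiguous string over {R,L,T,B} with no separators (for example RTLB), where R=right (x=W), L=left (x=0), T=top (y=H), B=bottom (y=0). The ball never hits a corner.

Final position: (0,6)
Wall sequence: RTL

1. t=3 → R at (6,6); v=(-1,1)
2. t=3 → T at (3,9); v=(-1,-1)
3. t=3 → L at (0,6); v=(1,-1)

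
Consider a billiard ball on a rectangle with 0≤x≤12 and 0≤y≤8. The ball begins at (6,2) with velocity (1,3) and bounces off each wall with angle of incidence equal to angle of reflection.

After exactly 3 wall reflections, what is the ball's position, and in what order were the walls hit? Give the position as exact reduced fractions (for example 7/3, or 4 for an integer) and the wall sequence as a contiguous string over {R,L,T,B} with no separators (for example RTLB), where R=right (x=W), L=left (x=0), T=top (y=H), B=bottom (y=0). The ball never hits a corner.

1. t=2 → T at (8,8); v=(1,-3)
2. t=8/3 → B at (32/3,0); v=(1,3)
3. t=4/3 → R at (12,4); v=(-1,3)

Final position: (12,4)
Wall sequence: TBR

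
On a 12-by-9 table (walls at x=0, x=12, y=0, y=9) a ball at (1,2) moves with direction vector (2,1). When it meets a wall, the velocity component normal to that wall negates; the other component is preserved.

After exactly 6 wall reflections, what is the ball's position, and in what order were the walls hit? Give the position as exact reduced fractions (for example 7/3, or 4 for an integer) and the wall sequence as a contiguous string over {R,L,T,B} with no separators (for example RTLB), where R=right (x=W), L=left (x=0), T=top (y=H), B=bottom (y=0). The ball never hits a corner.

Final position: (0,15/2)
Wall sequence: RTLBRL

1. t=11/2 → R at (12,15/2); v=(-2,1)
2. t=3/2 → T at (9,9); v=(-2,-1)
3. t=9/2 → L at (0,9/2); v=(2,-1)
4. t=9/2 → B at (9,0); v=(2,1)
5. t=3/2 → R at (12,3/2); v=(-2,1)
6. t=6 → L at (0,15/2); v=(2,1)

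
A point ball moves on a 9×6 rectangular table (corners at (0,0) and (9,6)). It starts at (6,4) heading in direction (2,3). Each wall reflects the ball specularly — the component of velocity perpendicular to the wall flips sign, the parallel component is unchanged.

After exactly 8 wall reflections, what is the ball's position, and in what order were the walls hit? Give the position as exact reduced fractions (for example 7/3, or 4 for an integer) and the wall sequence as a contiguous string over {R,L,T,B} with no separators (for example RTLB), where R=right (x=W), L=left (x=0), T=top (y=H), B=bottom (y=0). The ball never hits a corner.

Final position: (9,1/2)
Wall sequence: TRBTLBTR

1. t=2/3 → T at (22/3,6); v=(2,-3)
2. t=5/6 → R at (9,7/2); v=(-2,-3)
3. t=7/6 → B at (20/3,0); v=(-2,3)
4. t=2 → T at (8/3,6); v=(-2,-3)
5. t=4/3 → L at (0,2); v=(2,-3)
6. t=2/3 → B at (4/3,0); v=(2,3)
7. t=2 → T at (16/3,6); v=(2,-3)
8. t=11/6 → R at (9,1/2); v=(-2,-3)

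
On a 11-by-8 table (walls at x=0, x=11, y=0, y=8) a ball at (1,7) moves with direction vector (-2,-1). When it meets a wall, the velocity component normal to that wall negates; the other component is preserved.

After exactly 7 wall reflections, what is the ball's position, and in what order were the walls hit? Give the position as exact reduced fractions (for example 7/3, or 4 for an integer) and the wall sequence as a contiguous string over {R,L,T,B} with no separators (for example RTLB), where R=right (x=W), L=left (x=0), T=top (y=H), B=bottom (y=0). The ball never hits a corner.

Final position: (0,1/2)
Wall sequence: LRBLTRL

1. t=1/2 → L at (0,13/2); v=(2,-1)
2. t=11/2 → R at (11,1); v=(-2,-1)
3. t=1 → B at (9,0); v=(-2,1)
4. t=9/2 → L at (0,9/2); v=(2,1)
5. t=7/2 → T at (7,8); v=(2,-1)
6. t=2 → R at (11,6); v=(-2,-1)
7. t=11/2 → L at (0,1/2); v=(2,-1)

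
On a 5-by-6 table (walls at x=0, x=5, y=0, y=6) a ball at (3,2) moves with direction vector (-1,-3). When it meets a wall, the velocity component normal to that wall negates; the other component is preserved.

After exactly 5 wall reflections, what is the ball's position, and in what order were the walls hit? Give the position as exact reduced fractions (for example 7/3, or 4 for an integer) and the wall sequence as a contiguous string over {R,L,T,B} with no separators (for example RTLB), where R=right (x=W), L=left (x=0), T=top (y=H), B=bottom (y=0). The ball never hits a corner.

1. t=2/3 → B at (7/3,0); v=(-1,3)
2. t=2 → T at (1/3,6); v=(-1,-3)
3. t=1/3 → L at (0,5); v=(1,-3)
4. t=5/3 → B at (5/3,0); v=(1,3)
5. t=2 → T at (11/3,6); v=(1,-3)

Final position: (11/3,6)
Wall sequence: BTLBT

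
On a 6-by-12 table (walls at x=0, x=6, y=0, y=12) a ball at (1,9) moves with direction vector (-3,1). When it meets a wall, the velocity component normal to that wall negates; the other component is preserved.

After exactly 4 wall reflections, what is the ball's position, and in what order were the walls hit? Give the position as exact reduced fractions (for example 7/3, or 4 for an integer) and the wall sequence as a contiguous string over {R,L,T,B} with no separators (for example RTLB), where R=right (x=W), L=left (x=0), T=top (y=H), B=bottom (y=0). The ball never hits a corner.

1. t=1/3 → L at (0,28/3); v=(3,1)
2. t=2 → R at (6,34/3); v=(-3,1)
3. t=2/3 → T at (4,12); v=(-3,-1)
4. t=4/3 → L at (0,32/3); v=(3,-1)

Final position: (0,32/3)
Wall sequence: LRTL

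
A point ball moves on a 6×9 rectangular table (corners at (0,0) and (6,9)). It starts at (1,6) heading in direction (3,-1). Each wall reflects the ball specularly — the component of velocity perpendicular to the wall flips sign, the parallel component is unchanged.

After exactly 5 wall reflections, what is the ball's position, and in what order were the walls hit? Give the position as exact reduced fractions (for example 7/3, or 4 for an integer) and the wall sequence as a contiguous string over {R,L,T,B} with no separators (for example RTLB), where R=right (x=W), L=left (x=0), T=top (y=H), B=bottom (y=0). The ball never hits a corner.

1. t=5/3 → R at (6,13/3); v=(-3,-1)
2. t=2 → L at (0,7/3); v=(3,-1)
3. t=2 → R at (6,1/3); v=(-3,-1)
4. t=1/3 → B at (5,0); v=(-3,1)
5. t=5/3 → L at (0,5/3); v=(3,1)

Final position: (0,5/3)
Wall sequence: RLRBL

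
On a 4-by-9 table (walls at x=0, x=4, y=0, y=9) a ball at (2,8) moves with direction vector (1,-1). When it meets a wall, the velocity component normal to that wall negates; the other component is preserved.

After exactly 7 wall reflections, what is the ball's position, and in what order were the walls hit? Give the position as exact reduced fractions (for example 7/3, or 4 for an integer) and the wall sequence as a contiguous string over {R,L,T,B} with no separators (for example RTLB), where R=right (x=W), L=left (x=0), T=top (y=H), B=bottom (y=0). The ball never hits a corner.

1. t=2 → R at (4,6); v=(-1,-1)
2. t=4 → L at (0,2); v=(1,-1)
3. t=2 → B at (2,0); v=(1,1)
4. t=2 → R at (4,2); v=(-1,1)
5. t=4 → L at (0,6); v=(1,1)
6. t=3 → T at (3,9); v=(1,-1)
7. t=1 → R at (4,8); v=(-1,-1)

Final position: (4,8)
Wall sequence: RLBRLTR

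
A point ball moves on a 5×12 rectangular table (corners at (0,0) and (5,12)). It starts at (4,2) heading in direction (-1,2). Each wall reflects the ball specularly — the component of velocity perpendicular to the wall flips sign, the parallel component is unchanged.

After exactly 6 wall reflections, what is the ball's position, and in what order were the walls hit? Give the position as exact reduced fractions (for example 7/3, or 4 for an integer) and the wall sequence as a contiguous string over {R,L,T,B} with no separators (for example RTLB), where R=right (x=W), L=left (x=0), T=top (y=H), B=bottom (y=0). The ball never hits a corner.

1. t=4 → L at (0,10); v=(1,2)
2. t=1 → T at (1,12); v=(1,-2)
3. t=4 → R at (5,4); v=(-1,-2)
4. t=2 → B at (3,0); v=(-1,2)
5. t=3 → L at (0,6); v=(1,2)
6. t=3 → T at (3,12); v=(1,-2)

Final position: (3,12)
Wall sequence: LTRBLT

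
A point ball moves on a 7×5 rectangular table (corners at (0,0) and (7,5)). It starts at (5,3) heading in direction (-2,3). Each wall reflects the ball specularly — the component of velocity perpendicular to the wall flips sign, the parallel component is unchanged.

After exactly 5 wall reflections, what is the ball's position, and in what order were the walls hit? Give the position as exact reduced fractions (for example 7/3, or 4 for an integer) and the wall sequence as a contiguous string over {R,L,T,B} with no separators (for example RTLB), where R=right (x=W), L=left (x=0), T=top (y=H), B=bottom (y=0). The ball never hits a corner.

1. t=2/3 → T at (11/3,5); v=(-2,-3)
2. t=5/3 → B at (1/3,0); v=(-2,3)
3. t=1/6 → L at (0,1/2); v=(2,3)
4. t=3/2 → T at (3,5); v=(2,-3)
5. t=5/3 → B at (19/3,0); v=(2,3)

Final position: (19/3,0)
Wall sequence: TBLTB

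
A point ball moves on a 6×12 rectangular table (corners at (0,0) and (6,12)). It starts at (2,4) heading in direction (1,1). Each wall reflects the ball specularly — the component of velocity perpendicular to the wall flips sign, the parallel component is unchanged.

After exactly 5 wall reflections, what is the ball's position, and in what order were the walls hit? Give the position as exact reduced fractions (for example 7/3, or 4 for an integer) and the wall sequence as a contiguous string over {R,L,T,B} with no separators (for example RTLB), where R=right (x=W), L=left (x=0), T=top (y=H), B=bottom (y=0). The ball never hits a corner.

Final position: (2,0)
Wall sequence: RTLRB

1. t=4 → R at (6,8); v=(-1,1)
2. t=4 → T at (2,12); v=(-1,-1)
3. t=2 → L at (0,10); v=(1,-1)
4. t=6 → R at (6,4); v=(-1,-1)
5. t=4 → B at (2,0); v=(-1,1)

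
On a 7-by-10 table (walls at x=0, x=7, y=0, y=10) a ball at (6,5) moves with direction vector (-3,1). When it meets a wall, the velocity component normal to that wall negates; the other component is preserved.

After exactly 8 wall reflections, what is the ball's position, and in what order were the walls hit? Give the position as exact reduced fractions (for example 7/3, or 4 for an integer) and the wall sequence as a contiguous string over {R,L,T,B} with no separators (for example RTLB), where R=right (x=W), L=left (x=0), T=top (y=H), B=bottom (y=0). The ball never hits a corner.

1. t=2 → L at (0,7); v=(3,1)
2. t=7/3 → R at (7,28/3); v=(-3,1)
3. t=2/3 → T at (5,10); v=(-3,-1)
4. t=5/3 → L at (0,25/3); v=(3,-1)
5. t=7/3 → R at (7,6); v=(-3,-1)
6. t=7/3 → L at (0,11/3); v=(3,-1)
7. t=7/3 → R at (7,4/3); v=(-3,-1)
8. t=4/3 → B at (3,0); v=(-3,1)

Final position: (3,0)
Wall sequence: LRTLRLRB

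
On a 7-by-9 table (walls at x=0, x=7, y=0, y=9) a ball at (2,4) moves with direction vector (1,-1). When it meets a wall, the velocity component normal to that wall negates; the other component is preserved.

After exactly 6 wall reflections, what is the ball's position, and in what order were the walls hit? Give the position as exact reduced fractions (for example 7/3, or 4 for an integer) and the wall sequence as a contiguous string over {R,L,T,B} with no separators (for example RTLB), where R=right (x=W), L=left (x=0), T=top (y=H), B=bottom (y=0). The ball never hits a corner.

Final position: (4,0)
Wall sequence: BRLTRB

1. t=4 → B at (6,0); v=(1,1)
2. t=1 → R at (7,1); v=(-1,1)
3. t=7 → L at (0,8); v=(1,1)
4. t=1 → T at (1,9); v=(1,-1)
5. t=6 → R at (7,3); v=(-1,-1)
6. t=3 → B at (4,0); v=(-1,1)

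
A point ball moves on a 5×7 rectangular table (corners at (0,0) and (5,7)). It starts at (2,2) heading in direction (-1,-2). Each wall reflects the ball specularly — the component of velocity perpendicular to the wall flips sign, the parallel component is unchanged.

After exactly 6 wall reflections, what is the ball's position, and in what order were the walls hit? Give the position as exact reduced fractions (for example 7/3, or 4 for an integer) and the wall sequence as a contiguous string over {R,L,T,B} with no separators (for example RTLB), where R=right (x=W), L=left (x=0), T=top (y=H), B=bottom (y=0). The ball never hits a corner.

Final position: (1/2,7)
Wall sequence: BLTRBT

1. t=1 → B at (1,0); v=(-1,2)
2. t=1 → L at (0,2); v=(1,2)
3. t=5/2 → T at (5/2,7); v=(1,-2)
4. t=5/2 → R at (5,2); v=(-1,-2)
5. t=1 → B at (4,0); v=(-1,2)
6. t=7/2 → T at (1/2,7); v=(-1,-2)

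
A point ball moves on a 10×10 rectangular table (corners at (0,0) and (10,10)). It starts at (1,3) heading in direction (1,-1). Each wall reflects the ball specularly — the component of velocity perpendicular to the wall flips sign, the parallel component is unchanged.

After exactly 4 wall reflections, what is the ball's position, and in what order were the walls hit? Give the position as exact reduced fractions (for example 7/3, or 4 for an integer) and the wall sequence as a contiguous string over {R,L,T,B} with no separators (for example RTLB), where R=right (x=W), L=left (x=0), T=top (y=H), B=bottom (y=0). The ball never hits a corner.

1. t=3 → B at (4,0); v=(1,1)
2. t=6 → R at (10,6); v=(-1,1)
3. t=4 → T at (6,10); v=(-1,-1)
4. t=6 → L at (0,4); v=(1,-1)

Final position: (0,4)
Wall sequence: BRTL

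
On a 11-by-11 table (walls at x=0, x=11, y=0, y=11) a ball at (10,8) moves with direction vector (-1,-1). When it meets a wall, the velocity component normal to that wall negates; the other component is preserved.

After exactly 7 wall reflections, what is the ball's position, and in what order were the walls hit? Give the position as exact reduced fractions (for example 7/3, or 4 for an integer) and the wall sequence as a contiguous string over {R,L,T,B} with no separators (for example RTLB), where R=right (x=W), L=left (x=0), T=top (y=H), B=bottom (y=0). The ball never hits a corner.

1. t=8 → B at (2,0); v=(-1,1)
2. t=2 → L at (0,2); v=(1,1)
3. t=9 → T at (9,11); v=(1,-1)
4. t=2 → R at (11,9); v=(-1,-1)
5. t=9 → B at (2,0); v=(-1,1)
6. t=2 → L at (0,2); v=(1,1)
7. t=9 → T at (9,11); v=(1,-1)

Final position: (9,11)
Wall sequence: BLTRBLT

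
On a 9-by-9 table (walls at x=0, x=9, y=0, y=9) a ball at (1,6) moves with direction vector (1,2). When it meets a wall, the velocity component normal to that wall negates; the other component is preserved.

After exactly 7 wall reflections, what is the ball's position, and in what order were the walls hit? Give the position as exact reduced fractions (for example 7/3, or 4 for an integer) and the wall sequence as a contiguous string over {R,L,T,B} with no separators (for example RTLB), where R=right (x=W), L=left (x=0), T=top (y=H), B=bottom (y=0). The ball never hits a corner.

1. t=3/2 → T at (5/2,9); v=(1,-2)
2. t=9/2 → B at (7,0); v=(1,2)
3. t=2 → R at (9,4); v=(-1,2)
4. t=5/2 → T at (13/2,9); v=(-1,-2)
5. t=9/2 → B at (2,0); v=(-1,2)
6. t=2 → L at (0,4); v=(1,2)
7. t=5/2 → T at (5/2,9); v=(1,-2)

Final position: (5/2,9)
Wall sequence: TBRTBLT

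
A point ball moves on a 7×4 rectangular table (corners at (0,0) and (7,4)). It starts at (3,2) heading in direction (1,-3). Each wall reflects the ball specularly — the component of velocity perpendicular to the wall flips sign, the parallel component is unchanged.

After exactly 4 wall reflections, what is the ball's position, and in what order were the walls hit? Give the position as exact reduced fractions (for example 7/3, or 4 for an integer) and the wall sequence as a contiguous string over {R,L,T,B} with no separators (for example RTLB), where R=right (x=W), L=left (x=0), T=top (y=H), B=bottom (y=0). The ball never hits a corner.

1. t=2/3 → B at (11/3,0); v=(1,3)
2. t=4/3 → T at (5,4); v=(1,-3)
3. t=4/3 → B at (19/3,0); v=(1,3)
4. t=2/3 → R at (7,2); v=(-1,3)

Final position: (7,2)
Wall sequence: BTBR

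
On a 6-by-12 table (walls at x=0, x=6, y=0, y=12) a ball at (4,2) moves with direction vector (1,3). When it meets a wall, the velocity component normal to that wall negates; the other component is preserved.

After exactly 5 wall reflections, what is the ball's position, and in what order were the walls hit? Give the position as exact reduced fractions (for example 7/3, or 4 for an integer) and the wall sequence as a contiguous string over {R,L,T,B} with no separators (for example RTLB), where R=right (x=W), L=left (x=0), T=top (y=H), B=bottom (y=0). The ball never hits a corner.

1. t=2 → R at (6,8); v=(-1,3)
2. t=4/3 → T at (14/3,12); v=(-1,-3)
3. t=4 → B at (2/3,0); v=(-1,3)
4. t=2/3 → L at (0,2); v=(1,3)
5. t=10/3 → T at (10/3,12); v=(1,-3)

Final position: (10/3,12)
Wall sequence: RTBLT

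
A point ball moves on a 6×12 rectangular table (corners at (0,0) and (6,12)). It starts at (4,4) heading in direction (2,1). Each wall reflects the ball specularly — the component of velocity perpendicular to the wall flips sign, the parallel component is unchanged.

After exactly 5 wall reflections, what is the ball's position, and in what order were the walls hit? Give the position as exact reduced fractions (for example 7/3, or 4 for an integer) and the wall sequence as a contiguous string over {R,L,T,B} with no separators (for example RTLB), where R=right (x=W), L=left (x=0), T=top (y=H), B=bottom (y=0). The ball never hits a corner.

1. t=1 → R at (6,5); v=(-2,1)
2. t=3 → L at (0,8); v=(2,1)
3. t=3 → R at (6,11); v=(-2,1)
4. t=1 → T at (4,12); v=(-2,-1)
5. t=2 → L at (0,10); v=(2,-1)

Final position: (0,10)
Wall sequence: RLRTL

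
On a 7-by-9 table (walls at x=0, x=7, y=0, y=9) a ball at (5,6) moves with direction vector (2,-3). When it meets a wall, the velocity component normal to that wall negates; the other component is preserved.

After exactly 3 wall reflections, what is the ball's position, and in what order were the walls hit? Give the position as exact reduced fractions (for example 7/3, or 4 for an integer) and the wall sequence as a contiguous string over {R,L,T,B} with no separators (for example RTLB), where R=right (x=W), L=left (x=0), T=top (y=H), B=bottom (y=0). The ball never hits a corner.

1. t=1 → R at (7,3); v=(-2,-3)
2. t=1 → B at (5,0); v=(-2,3)
3. t=5/2 → L at (0,15/2); v=(2,3)

Final position: (0,15/2)
Wall sequence: RBL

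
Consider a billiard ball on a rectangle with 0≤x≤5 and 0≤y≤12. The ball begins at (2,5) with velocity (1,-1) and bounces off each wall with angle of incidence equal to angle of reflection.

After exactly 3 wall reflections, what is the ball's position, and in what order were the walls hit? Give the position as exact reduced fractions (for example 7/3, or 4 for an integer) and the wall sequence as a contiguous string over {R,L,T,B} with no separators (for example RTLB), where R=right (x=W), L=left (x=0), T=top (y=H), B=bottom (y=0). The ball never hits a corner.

Final position: (0,3)
Wall sequence: RBL

1. t=3 → R at (5,2); v=(-1,-1)
2. t=2 → B at (3,0); v=(-1,1)
3. t=3 → L at (0,3); v=(1,1)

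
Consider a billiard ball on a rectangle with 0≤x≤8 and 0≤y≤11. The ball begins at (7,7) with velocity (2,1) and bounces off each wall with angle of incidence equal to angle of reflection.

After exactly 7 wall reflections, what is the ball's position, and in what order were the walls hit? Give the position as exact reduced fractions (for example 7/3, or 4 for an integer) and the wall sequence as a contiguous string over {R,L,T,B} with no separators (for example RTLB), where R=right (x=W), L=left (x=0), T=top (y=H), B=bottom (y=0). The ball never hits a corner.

Final position: (8,3/2)
Wall sequence: RTLRLBR

1. t=1/2 → R at (8,15/2); v=(-2,1)
2. t=7/2 → T at (1,11); v=(-2,-1)
3. t=1/2 → L at (0,21/2); v=(2,-1)
4. t=4 → R at (8,13/2); v=(-2,-1)
5. t=4 → L at (0,5/2); v=(2,-1)
6. t=5/2 → B at (5,0); v=(2,1)
7. t=3/2 → R at (8,3/2); v=(-2,1)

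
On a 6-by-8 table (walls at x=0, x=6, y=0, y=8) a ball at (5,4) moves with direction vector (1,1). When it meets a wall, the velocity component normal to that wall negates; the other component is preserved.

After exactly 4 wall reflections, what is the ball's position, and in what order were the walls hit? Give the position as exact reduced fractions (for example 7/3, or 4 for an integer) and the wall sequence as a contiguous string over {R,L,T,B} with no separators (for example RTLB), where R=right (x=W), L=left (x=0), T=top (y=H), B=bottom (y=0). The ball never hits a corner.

1. t=1 → R at (6,5); v=(-1,1)
2. t=3 → T at (3,8); v=(-1,-1)
3. t=3 → L at (0,5); v=(1,-1)
4. t=5 → B at (5,0); v=(1,1)

Final position: (5,0)
Wall sequence: RTLB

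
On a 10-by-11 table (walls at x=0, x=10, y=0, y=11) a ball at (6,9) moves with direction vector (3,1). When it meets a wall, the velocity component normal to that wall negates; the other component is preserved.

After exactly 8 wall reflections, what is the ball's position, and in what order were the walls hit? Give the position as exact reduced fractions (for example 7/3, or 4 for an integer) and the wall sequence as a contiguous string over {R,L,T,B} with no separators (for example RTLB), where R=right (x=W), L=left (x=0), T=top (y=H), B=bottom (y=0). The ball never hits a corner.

1. t=4/3 → R at (10,31/3); v=(-3,1)
2. t=2/3 → T at (8,11); v=(-3,-1)
3. t=8/3 → L at (0,25/3); v=(3,-1)
4. t=10/3 → R at (10,5); v=(-3,-1)
5. t=10/3 → L at (0,5/3); v=(3,-1)
6. t=5/3 → B at (5,0); v=(3,1)
7. t=5/3 → R at (10,5/3); v=(-3,1)
8. t=10/3 → L at (0,5); v=(3,1)

Final position: (0,5)
Wall sequence: RTLRLBRL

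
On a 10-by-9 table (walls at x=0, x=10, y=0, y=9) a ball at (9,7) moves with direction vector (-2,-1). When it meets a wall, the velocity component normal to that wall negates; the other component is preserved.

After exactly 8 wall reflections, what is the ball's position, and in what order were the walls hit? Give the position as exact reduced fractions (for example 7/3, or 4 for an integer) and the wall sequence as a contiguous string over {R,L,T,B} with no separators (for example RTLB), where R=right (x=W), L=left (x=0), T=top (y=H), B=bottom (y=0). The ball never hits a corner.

1. t=9/2 → L at (0,5/2); v=(2,-1)
2. t=5/2 → B at (5,0); v=(2,1)
3. t=5/2 → R at (10,5/2); v=(-2,1)
4. t=5 → L at (0,15/2); v=(2,1)
5. t=3/2 → T at (3,9); v=(2,-1)
6. t=7/2 → R at (10,11/2); v=(-2,-1)
7. t=5 → L at (0,1/2); v=(2,-1)
8. t=1/2 → B at (1,0); v=(2,1)

Final position: (1,0)
Wall sequence: LBRLTRLB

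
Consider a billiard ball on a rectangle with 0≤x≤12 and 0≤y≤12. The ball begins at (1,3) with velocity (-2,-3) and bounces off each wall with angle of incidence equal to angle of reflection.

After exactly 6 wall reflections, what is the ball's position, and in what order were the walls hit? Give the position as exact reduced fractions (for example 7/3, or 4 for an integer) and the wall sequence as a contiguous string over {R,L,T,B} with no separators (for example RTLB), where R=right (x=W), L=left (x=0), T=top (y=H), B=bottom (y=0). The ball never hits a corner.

1. t=1/2 → L at (0,3/2); v=(2,-3)
2. t=1/2 → B at (1,0); v=(2,3)
3. t=4 → T at (9,12); v=(2,-3)
4. t=3/2 → R at (12,15/2); v=(-2,-3)
5. t=5/2 → B at (7,0); v=(-2,3)
6. t=7/2 → L at (0,21/2); v=(2,3)

Final position: (0,21/2)
Wall sequence: LBTRBL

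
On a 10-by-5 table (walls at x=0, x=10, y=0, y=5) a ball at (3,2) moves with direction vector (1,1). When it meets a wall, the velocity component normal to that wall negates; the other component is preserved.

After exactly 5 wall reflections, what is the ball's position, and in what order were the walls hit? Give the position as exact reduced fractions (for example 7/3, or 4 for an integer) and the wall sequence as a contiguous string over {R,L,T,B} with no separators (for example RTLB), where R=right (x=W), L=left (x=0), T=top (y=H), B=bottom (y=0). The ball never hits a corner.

1. t=3 → T at (6,5); v=(1,-1)
2. t=4 → R at (10,1); v=(-1,-1)
3. t=1 → B at (9,0); v=(-1,1)
4. t=5 → T at (4,5); v=(-1,-1)
5. t=4 → L at (0,1); v=(1,-1)

Final position: (0,1)
Wall sequence: TRBTL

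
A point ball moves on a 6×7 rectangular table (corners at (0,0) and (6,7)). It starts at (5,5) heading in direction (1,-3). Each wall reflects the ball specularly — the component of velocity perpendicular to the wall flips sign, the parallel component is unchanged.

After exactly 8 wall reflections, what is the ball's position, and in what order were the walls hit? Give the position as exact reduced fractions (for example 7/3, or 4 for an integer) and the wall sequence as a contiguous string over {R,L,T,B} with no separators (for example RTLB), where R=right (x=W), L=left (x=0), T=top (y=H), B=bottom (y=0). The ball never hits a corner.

Final position: (6,6)
Wall sequence: RBTBLTBR

1. t=1 → R at (6,2); v=(-1,-3)
2. t=2/3 → B at (16/3,0); v=(-1,3)
3. t=7/3 → T at (3,7); v=(-1,-3)
4. t=7/3 → B at (2/3,0); v=(-1,3)
5. t=2/3 → L at (0,2); v=(1,3)
6. t=5/3 → T at (5/3,7); v=(1,-3)
7. t=7/3 → B at (4,0); v=(1,3)
8. t=2 → R at (6,6); v=(-1,3)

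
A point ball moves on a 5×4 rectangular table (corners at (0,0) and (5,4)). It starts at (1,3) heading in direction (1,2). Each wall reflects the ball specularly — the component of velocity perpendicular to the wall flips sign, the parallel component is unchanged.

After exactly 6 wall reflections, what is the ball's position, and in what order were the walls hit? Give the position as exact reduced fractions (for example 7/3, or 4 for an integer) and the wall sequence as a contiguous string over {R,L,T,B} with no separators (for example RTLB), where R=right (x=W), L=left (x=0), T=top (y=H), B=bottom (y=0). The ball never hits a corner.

1. t=1/2 → T at (3/2,4); v=(1,-2)
2. t=2 → B at (7/2,0); v=(1,2)
3. t=3/2 → R at (5,3); v=(-1,2)
4. t=1/2 → T at (9/2,4); v=(-1,-2)
5. t=2 → B at (5/2,0); v=(-1,2)
6. t=2 → T at (1/2,4); v=(-1,-2)

Final position: (1/2,4)
Wall sequence: TBRTBT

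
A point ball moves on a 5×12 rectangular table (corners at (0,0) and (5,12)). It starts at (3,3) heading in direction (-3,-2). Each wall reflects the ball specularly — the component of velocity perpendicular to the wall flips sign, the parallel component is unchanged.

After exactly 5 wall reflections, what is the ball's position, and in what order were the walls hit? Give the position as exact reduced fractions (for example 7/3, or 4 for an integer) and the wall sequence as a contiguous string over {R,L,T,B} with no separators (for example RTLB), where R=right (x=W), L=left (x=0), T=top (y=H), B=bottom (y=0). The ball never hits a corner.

Final position: (5,9)
Wall sequence: LBRLR

1. t=1 → L at (0,1); v=(3,-2)
2. t=1/2 → B at (3/2,0); v=(3,2)
3. t=7/6 → R at (5,7/3); v=(-3,2)
4. t=5/3 → L at (0,17/3); v=(3,2)
5. t=5/3 → R at (5,9); v=(-3,2)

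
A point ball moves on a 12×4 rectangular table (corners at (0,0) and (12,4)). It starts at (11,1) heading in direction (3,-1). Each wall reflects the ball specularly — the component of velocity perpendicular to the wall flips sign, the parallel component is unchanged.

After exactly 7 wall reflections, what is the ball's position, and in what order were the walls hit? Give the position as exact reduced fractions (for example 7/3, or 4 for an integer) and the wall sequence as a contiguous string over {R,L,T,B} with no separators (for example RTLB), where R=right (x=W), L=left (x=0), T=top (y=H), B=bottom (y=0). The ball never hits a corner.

Final position: (0,10/3)
Wall sequence: RBLTRBL

1. t=1/3 → R at (12,2/3); v=(-3,-1)
2. t=2/3 → B at (10,0); v=(-3,1)
3. t=10/3 → L at (0,10/3); v=(3,1)
4. t=2/3 → T at (2,4); v=(3,-1)
5. t=10/3 → R at (12,2/3); v=(-3,-1)
6. t=2/3 → B at (10,0); v=(-3,1)
7. t=10/3 → L at (0,10/3); v=(3,1)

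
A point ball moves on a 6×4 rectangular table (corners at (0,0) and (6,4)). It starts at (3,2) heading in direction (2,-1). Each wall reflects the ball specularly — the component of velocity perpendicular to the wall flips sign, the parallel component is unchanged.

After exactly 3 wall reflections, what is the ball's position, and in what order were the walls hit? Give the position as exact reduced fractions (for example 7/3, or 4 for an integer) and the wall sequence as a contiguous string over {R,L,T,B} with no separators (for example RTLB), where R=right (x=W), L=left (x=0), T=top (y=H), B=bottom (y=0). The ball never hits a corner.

Final position: (0,5/2)
Wall sequence: RBL

1. t=3/2 → R at (6,1/2); v=(-2,-1)
2. t=1/2 → B at (5,0); v=(-2,1)
3. t=5/2 → L at (0,5/2); v=(2,1)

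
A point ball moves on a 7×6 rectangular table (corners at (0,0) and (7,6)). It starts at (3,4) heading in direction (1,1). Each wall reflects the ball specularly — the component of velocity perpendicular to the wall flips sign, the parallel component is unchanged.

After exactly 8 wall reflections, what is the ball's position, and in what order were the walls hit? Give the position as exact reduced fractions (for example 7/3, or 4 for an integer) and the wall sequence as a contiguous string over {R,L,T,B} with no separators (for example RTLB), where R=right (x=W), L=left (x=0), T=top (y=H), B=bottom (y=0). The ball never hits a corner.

Final position: (0,5)
Wall sequence: TRBLTRBL

1. t=2 → T at (5,6); v=(1,-1)
2. t=2 → R at (7,4); v=(-1,-1)
3. t=4 → B at (3,0); v=(-1,1)
4. t=3 → L at (0,3); v=(1,1)
5. t=3 → T at (3,6); v=(1,-1)
6. t=4 → R at (7,2); v=(-1,-1)
7. t=2 → B at (5,0); v=(-1,1)
8. t=5 → L at (0,5); v=(1,1)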